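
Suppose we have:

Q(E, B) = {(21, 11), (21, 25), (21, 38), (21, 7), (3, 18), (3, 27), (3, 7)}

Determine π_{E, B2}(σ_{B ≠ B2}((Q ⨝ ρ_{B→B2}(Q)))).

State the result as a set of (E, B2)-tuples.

ρ[B→B2]: schema becomes (E, B2); tuples unchanged.
Joining Q and ρ_{B→B2}(Q) on E yields {(21, 11, 11), (21, 11, 25), (21, 11, 38), (21, 11, 7), (21, 25, 11), (21, 25, 25), (21, 25, 38), (21, 25, 7), (21, 38, 11), (21, 38, 25), (21, 38, 38), (21, 38, 7), (21, 7, 11), (21, 7, 25), (21, 7, 38), (21, 7, 7), (3, 18, 18), (3, 18, 27), (3, 18, 7), (3, 27, 18), (3, 27, 27), (3, 27, 7), (3, 7, 18), (3, 7, 27), (3, 7, 7)}.
σ[B ≠ B2]: keep tuples satisfying B ≠ B2 → {(21, 11, 25), (21, 11, 38), (21, 11, 7), (21, 25, 11), (21, 25, 38), (21, 25, 7), (21, 38, 11), (21, 38, 25), (21, 38, 7), (21, 7, 11), (21, 7, 25), (21, 7, 38), (3, 18, 27), (3, 18, 7), (3, 27, 18), (3, 27, 7), (3, 7, 18), (3, 7, 27)}
π[E, B2]: project onto (E, B2) (11 duplicate(s) eliminated) → {(21, 11), (21, 25), (21, 38), (21, 7), (3, 18), (3, 27), (3, 7)}

{(21, 11), (21, 25), (21, 38), (21, 7), (3, 18), (3, 27), (3, 7)}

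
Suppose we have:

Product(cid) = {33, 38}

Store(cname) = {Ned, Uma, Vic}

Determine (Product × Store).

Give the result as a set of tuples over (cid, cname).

{(33, Ned), (33, Uma), (33, Vic), (38, Ned), (38, Uma), (38, Vic)}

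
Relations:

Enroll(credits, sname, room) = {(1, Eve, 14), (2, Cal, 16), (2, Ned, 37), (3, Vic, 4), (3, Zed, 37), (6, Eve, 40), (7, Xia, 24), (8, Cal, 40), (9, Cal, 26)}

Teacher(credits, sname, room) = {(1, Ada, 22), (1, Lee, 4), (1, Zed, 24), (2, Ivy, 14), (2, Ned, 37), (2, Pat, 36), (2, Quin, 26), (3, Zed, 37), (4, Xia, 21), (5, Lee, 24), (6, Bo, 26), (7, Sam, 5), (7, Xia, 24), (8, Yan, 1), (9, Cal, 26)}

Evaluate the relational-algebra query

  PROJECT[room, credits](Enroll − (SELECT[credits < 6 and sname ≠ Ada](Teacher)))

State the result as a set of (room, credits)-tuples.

{(14, 1), (16, 2), (24, 7), (26, 9), (4, 3), (40, 6), (40, 8)}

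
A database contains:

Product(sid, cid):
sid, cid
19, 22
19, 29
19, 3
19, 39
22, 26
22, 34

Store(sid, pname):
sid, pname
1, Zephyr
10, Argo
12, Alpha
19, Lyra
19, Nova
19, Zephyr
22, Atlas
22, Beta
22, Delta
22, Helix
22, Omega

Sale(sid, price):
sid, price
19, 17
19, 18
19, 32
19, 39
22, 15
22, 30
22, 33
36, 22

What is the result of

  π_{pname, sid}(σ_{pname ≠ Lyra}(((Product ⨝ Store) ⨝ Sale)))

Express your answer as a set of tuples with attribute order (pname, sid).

{(Atlas, 22), (Beta, 22), (Delta, 22), (Helix, 22), (Nova, 19), (Omega, 22), (Zephyr, 19)}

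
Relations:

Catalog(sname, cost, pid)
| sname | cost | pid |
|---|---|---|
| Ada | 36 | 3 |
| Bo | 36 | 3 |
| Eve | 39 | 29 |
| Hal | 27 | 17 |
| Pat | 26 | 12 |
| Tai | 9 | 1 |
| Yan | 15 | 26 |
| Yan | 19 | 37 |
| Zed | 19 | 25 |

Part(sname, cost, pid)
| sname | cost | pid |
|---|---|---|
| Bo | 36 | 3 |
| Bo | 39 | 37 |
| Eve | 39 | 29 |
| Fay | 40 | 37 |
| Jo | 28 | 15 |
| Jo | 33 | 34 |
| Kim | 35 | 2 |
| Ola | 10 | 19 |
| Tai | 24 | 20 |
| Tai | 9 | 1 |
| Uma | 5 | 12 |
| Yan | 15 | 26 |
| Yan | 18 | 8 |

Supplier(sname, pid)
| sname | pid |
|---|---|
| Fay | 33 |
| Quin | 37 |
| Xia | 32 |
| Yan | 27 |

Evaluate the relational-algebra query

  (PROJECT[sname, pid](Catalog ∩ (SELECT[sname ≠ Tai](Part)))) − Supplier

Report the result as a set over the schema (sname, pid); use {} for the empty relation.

{(Bo, 3), (Eve, 29), (Yan, 26)}

σ[sname ≠ Tai]: keep tuples satisfying sname ≠ Tai → {(Bo, 36, 3), (Bo, 39, 37), (Eve, 39, 29), (Fay, 40, 37), (Jo, 28, 15), (Jo, 33, 34), (Kim, 35, 2), (Ola, 10, 19), (Uma, 5, 12), (Yan, 15, 26), (Yan, 18, 8)}
Set intersection of the two operands is {(Bo, 36, 3), (Eve, 39, 29), (Yan, 15, 26)}.
Keep only column(s) sname, pid: {(Bo, 3), (Eve, 29), (Yan, 26)}
Set difference of the two operands is {(Bo, 3), (Eve, 29), (Yan, 26)}.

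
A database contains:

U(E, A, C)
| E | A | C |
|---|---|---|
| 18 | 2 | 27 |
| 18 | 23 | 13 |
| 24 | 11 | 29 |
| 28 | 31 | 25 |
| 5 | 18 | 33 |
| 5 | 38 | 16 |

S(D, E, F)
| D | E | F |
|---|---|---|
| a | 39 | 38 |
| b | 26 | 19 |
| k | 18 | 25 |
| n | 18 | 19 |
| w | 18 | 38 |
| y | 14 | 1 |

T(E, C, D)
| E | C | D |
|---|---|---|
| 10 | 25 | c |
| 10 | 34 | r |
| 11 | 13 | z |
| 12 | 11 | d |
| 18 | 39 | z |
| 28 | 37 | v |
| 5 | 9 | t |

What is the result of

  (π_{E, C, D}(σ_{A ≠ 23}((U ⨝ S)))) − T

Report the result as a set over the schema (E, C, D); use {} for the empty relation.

Natural join on E: {(18, 2, 27, k, 25), (18, 2, 27, n, 19), (18, 2, 27, w, 38), (18, 23, 13, k, 25), (18, 23, 13, n, 19), (18, 23, 13, w, 38)}
σ[A ≠ 23]: keep tuples satisfying A ≠ 23 → {(18, 2, 27, k, 25), (18, 2, 27, n, 19), (18, 2, 27, w, 38)}
π[E, C, D]: project onto (E, C, D) → {(18, 27, k), (18, 27, n), (18, 27, w)}
Taking the difference: {(18, 27, k), (18, 27, n), (18, 27, w)}

{(18, 27, k), (18, 27, n), (18, 27, w)}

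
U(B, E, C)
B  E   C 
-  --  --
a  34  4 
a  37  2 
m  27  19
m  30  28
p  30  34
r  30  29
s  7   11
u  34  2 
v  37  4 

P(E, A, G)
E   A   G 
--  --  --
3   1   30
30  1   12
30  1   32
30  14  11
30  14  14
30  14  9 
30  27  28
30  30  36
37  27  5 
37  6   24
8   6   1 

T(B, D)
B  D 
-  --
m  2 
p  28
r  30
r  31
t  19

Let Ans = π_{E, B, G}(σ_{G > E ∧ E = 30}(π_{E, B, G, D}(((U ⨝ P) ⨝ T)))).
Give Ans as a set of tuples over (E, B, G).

Joining U and P on E yields {(a, 37, 2, 27, 5), (a, 37, 2, 6, 24), (m, 30, 28, 1, 12), (m, 30, 28, 1, 32), (m, 30, 28, 14, 11), (m, 30, 28, 14, 14), (m, 30, 28, 14, 9), (m, 30, 28, 27, 28), (m, 30, 28, 30, 36), (p, 30, 34, 1, 12), (p, 30, 34, 1, 32), (p, 30, 34, 14, 11), (p, 30, 34, 14, 14), (p, 30, 34, 14, 9), (p, 30, 34, 27, 28), (p, 30, 34, 30, 36), (r, 30, 29, 1, 12), (r, 30, 29, 1, 32), (r, 30, 29, 14, 11), (r, 30, 29, 14, 14), (r, 30, 29, 14, 9), (r, 30, 29, 27, 28), (r, 30, 29, 30, 36), (v, 37, 4, 27, 5), (v, 37, 4, 6, 24)}.
Joining (U ⨝ P) and T on B yields {(m, 30, 28, 1, 12, 2), (m, 30, 28, 1, 32, 2), (m, 30, 28, 14, 11, 2), (m, 30, 28, 14, 14, 2), (m, 30, 28, 14, 9, 2), (m, 30, 28, 27, 28, 2), (m, 30, 28, 30, 36, 2), (p, 30, 34, 1, 12, 28), (p, 30, 34, 1, 32, 28), (p, 30, 34, 14, 11, 28), (p, 30, 34, 14, 14, 28), (p, 30, 34, 14, 9, 28), (p, 30, 34, 27, 28, 28), (p, 30, 34, 30, 36, 28), (r, 30, 29, 1, 12, 30), (r, 30, 29, 1, 12, 31), (r, 30, 29, 1, 32, 30), (r, 30, 29, 1, 32, 31), (r, 30, 29, 14, 11, 30), (r, 30, 29, 14, 11, 31), (r, 30, 29, 14, 14, 30), (r, 30, 29, 14, 14, 31), (r, 30, 29, 14, 9, 30), (r, 30, 29, 14, 9, 31), (r, 30, 29, 27, 28, 30), (r, 30, 29, 27, 28, 31), (r, 30, 29, 30, 36, 30), (r, 30, 29, 30, 36, 31)}.
Projecting to E, B, G, D: {(30, m, 11, 2), (30, m, 12, 2), (30, m, 14, 2), (30, m, 28, 2), (30, m, 32, 2), (30, m, 36, 2), (30, m, 9, 2), (30, p, 11, 28), (30, p, 12, 28), (30, p, 14, 28), (30, p, 28, 28), (30, p, 32, 28), (30, p, 36, 28), (30, p, 9, 28), (30, r, 11, 30), (30, r, 11, 31), (30, r, 12, 30), (30, r, 12, 31), (30, r, 14, 30), (30, r, 14, 31), (30, r, 28, 30), (30, r, 28, 31), (30, r, 32, 30), (30, r, 32, 31), (30, r, 36, 30), (30, r, 36, 31), (30, r, 9, 30), (30, r, 9, 31)}
σ[G > E ∧ E = 30]: keep tuples satisfying G > E ∧ E = 30 → {(30, m, 32, 2), (30, m, 36, 2), (30, p, 32, 28), (30, p, 36, 28), (30, r, 32, 30), (30, r, 32, 31), (30, r, 36, 30), (30, r, 36, 31)}
Projecting to E, B, G (2 duplicate(s) eliminated): {(30, m, 32), (30, m, 36), (30, p, 32), (30, p, 36), (30, r, 32), (30, r, 36)}

{(30, m, 32), (30, m, 36), (30, p, 32), (30, p, 36), (30, r, 32), (30, r, 36)}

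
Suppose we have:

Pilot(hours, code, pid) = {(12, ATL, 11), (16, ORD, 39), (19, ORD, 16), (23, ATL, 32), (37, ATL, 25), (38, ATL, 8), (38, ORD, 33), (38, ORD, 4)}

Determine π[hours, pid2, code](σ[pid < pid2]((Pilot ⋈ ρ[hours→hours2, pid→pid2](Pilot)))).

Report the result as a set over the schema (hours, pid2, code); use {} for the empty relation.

ρ[hours→hours2, pid→pid2]: schema becomes (hours2, code, pid2); tuples unchanged.
Natural join on code: {(12, ATL, 11, 12, 11), (12, ATL, 11, 23, 32), (12, ATL, 11, 37, 25), (12, ATL, 11, 38, 8), (16, ORD, 39, 16, 39), (16, ORD, 39, 19, 16), (16, ORD, 39, 38, 33), (16, ORD, 39, 38, 4), (19, ORD, 16, 16, 39), (19, ORD, 16, 19, 16), (19, ORD, 16, 38, 33), (19, ORD, 16, 38, 4), (23, ATL, 32, 12, 11), (23, ATL, 32, 23, 32), (23, ATL, 32, 37, 25), (23, ATL, 32, 38, 8), (37, ATL, 25, 12, 11), (37, ATL, 25, 23, 32), (37, ATL, 25, 37, 25), (37, ATL, 25, 38, 8), (38, ATL, 8, 12, 11), (38, ATL, 8, 23, 32), (38, ATL, 8, 37, 25), (38, ATL, 8, 38, 8), (38, ORD, 33, 16, 39), (38, ORD, 33, 19, 16), (38, ORD, 33, 38, 33), (38, ORD, 33, 38, 4), (38, ORD, 4, 16, 39), (38, ORD, 4, 19, 16), (38, ORD, 4, 38, 33), (38, ORD, 4, 38, 4)}
Filtering on pid < pid2 leaves {(12, ATL, 11, 23, 32), (12, ATL, 11, 37, 25), (19, ORD, 16, 16, 39), (19, ORD, 16, 38, 33), (37, ATL, 25, 23, 32), (38, ATL, 8, 12, 11), (38, ATL, 8, 23, 32), (38, ATL, 8, 37, 25), (38, ORD, 33, 16, 39), (38, ORD, 4, 16, 39), (38, ORD, 4, 19, 16), (38, ORD, 4, 38, 33)}.
π[hours, pid2, code]: project onto (hours, pid2, code) (1 duplicate(s) eliminated) → {(12, 25, ATL), (12, 32, ATL), (19, 33, ORD), (19, 39, ORD), (37, 32, ATL), (38, 11, ATL), (38, 16, ORD), (38, 25, ATL), (38, 32, ATL), (38, 33, ORD), (38, 39, ORD)}

{(12, 25, ATL), (12, 32, ATL), (19, 33, ORD), (19, 39, ORD), (37, 32, ATL), (38, 11, ATL), (38, 16, ORD), (38, 25, ATL), (38, 32, ATL), (38, 33, ORD), (38, 39, ORD)}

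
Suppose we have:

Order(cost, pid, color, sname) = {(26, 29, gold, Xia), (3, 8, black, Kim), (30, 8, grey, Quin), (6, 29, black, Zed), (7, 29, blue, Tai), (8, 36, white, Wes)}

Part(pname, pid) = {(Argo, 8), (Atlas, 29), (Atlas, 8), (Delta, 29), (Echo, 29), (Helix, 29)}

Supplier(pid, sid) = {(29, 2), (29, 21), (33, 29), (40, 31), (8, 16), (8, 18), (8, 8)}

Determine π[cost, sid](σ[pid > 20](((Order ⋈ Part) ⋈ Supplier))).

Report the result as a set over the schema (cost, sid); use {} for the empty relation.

{(26, 2), (26, 21), (6, 2), (6, 21), (7, 2), (7, 21)}

Joining Order and Part on pid yields {(26, 29, gold, Xia, Atlas), (26, 29, gold, Xia, Delta), (26, 29, gold, Xia, Echo), (26, 29, gold, Xia, Helix), (3, 8, black, Kim, Argo), (3, 8, black, Kim, Atlas), (30, 8, grey, Quin, Argo), (30, 8, grey, Quin, Atlas), (6, 29, black, Zed, Atlas), (6, 29, black, Zed, Delta), (6, 29, black, Zed, Echo), (6, 29, black, Zed, Helix), (7, 29, blue, Tai, Atlas), (7, 29, blue, Tai, Delta), (7, 29, blue, Tai, Echo), (7, 29, blue, Tai, Helix)}.
Joining (Order ⋈ Part) and Supplier on pid yields {(26, 29, gold, Xia, Atlas, 2), (26, 29, gold, Xia, Atlas, 21), (26, 29, gold, Xia, Delta, 2), (26, 29, gold, Xia, Delta, 21), (26, 29, gold, Xia, Echo, 2), (26, 29, gold, Xia, Echo, 21), (26, 29, gold, Xia, Helix, 2), (26, 29, gold, Xia, Helix, 21), (3, 8, black, Kim, Argo, 16), (3, 8, black, Kim, Argo, 18), (3, 8, black, Kim, Argo, 8), (3, 8, black, Kim, Atlas, 16), (3, 8, black, Kim, Atlas, 18), (3, 8, black, Kim, Atlas, 8), (30, 8, grey, Quin, Argo, 16), (30, 8, grey, Quin, Argo, 18), (30, 8, grey, Quin, Argo, 8), (30, 8, grey, Quin, Atlas, 16), (30, 8, grey, Quin, Atlas, 18), (30, 8, grey, Quin, Atlas, 8), (6, 29, black, Zed, Atlas, 2), (6, 29, black, Zed, Atlas, 21), (6, 29, black, Zed, Delta, 2), (6, 29, black, Zed, Delta, 21), (6, 29, black, Zed, Echo, 2), (6, 29, black, Zed, Echo, 21), (6, 29, black, Zed, Helix, 2), (6, 29, black, Zed, Helix, 21), (7, 29, blue, Tai, Atlas, 2), (7, 29, blue, Tai, Atlas, 21), (7, 29, blue, Tai, Delta, 2), (7, 29, blue, Tai, Delta, 21), (7, 29, blue, Tai, Echo, 2), (7, 29, blue, Tai, Echo, 21), (7, 29, blue, Tai, Helix, 2), (7, 29, blue, Tai, Helix, 21)}.
σ[pid > 20]: keep tuples satisfying pid > 20 → {(26, 29, gold, Xia, Atlas, 2), (26, 29, gold, Xia, Atlas, 21), (26, 29, gold, Xia, Delta, 2), (26, 29, gold, Xia, Delta, 21), (26, 29, gold, Xia, Echo, 2), (26, 29, gold, Xia, Echo, 21), (26, 29, gold, Xia, Helix, 2), (26, 29, gold, Xia, Helix, 21), (6, 29, black, Zed, Atlas, 2), (6, 29, black, Zed, Atlas, 21), (6, 29, black, Zed, Delta, 2), (6, 29, black, Zed, Delta, 21), (6, 29, black, Zed, Echo, 2), (6, 29, black, Zed, Echo, 21), (6, 29, black, Zed, Helix, 2), (6, 29, black, Zed, Helix, 21), (7, 29, blue, Tai, Atlas, 2), (7, 29, blue, Tai, Atlas, 21), (7, 29, blue, Tai, Delta, 2), (7, 29, blue, Tai, Delta, 21), (7, 29, blue, Tai, Echo, 2), (7, 29, blue, Tai, Echo, 21), (7, 29, blue, Tai, Helix, 2), (7, 29, blue, Tai, Helix, 21)}
Keep only column(s) cost, sid (18 duplicate(s) eliminated): {(26, 2), (26, 21), (6, 2), (6, 21), (7, 2), (7, 21)}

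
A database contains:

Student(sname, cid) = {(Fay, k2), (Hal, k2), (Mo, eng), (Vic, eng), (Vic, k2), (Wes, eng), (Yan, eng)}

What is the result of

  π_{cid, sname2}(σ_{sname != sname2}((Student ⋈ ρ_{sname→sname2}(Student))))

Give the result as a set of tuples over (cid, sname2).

ρ[sname→sname2]: schema becomes (sname2, cid); tuples unchanged.
Joining Student and ρ_{sname→sname2}(Student) on cid yields {(Fay, k2, Fay), (Fay, k2, Hal), (Fay, k2, Vic), (Hal, k2, Fay), (Hal, k2, Hal), (Hal, k2, Vic), (Mo, eng, Mo), (Mo, eng, Vic), (Mo, eng, Wes), (Mo, eng, Yan), (Vic, eng, Mo), (Vic, eng, Vic), (Vic, eng, Wes), (Vic, eng, Yan), (Vic, k2, Fay), (Vic, k2, Hal), (Vic, k2, Vic), (Wes, eng, Mo), (Wes, eng, Vic), (Wes, eng, Wes), (Wes, eng, Yan), (Yan, eng, Mo), (Yan, eng, Vic), (Yan, eng, Wes), (Yan, eng, Yan)}.
Selection sname != sname2: {(Fay, k2, Hal), (Fay, k2, Vic), (Hal, k2, Fay), (Hal, k2, Vic), (Mo, eng, Vic), (Mo, eng, Wes), (Mo, eng, Yan), (Vic, eng, Mo), (Vic, eng, Wes), (Vic, eng, Yan), (Vic, k2, Fay), (Vic, k2, Hal), (Wes, eng, Mo), (Wes, eng, Vic), (Wes, eng, Yan), (Yan, eng, Mo), (Yan, eng, Vic), (Yan, eng, Wes)}
π[cid, sname2]: project onto (cid, sname2) (11 duplicate(s) eliminated) → {(eng, Mo), (eng, Vic), (eng, Wes), (eng, Yan), (k2, Fay), (k2, Hal), (k2, Vic)}

{(eng, Mo), (eng, Vic), (eng, Wes), (eng, Yan), (k2, Fay), (k2, Hal), (k2, Vic)}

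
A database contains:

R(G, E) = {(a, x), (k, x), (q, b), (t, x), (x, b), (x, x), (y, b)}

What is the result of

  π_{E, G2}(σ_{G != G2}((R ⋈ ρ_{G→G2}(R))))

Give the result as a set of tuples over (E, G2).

ρ[G→G2]: schema becomes (G2, E); tuples unchanged.
Natural join on E: {(a, x, a), (a, x, k), (a, x, t), (a, x, x), (k, x, a), (k, x, k), (k, x, t), (k, x, x), (q, b, q), (q, b, x), (q, b, y), (t, x, a), (t, x, k), (t, x, t), (t, x, x), (x, b, q), (x, b, x), (x, b, y), (x, x, a), (x, x, k), (x, x, t), (x, x, x), (y, b, q), (y, b, x), (y, b, y)}
Selection G != G2: {(a, x, k), (a, x, t), (a, x, x), (k, x, a), (k, x, t), (k, x, x), (q, b, x), (q, b, y), (t, x, a), (t, x, k), (t, x, x), (x, b, q), (x, b, y), (x, x, a), (x, x, k), (x, x, t), (y, b, q), (y, b, x)}
Keep only column(s) E, G2 (11 duplicate(s) eliminated): {(b, q), (b, x), (b, y), (x, a), (x, k), (x, t), (x, x)}

{(b, q), (b, x), (b, y), (x, a), (x, k), (x, t), (x, x)}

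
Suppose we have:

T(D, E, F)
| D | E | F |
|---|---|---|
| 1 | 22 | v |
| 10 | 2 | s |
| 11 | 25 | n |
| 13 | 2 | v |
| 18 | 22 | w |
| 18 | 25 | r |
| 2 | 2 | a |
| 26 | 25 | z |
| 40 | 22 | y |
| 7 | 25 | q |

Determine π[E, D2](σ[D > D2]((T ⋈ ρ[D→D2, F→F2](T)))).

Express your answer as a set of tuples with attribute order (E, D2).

{(2, 10), (2, 2), (22, 1), (22, 18), (25, 11), (25, 18), (25, 7)}

ρ[D→D2, F→F2]: schema becomes (D2, E, F2); tuples unchanged.
Joining T and ρ[D→D2, F→F2](T) on E yields {(1, 22, v, 1, v), (1, 22, v, 18, w), (1, 22, v, 40, y), (10, 2, s, 10, s), (10, 2, s, 13, v), (10, 2, s, 2, a), (11, 25, n, 11, n), (11, 25, n, 18, r), (11, 25, n, 26, z), (11, 25, n, 7, q), (13, 2, v, 10, s), (13, 2, v, 13, v), (13, 2, v, 2, a), (18, 22, w, 1, v), (18, 22, w, 18, w), (18, 22, w, 40, y), (18, 25, r, 11, n), (18, 25, r, 18, r), (18, 25, r, 26, z), (18, 25, r, 7, q), (2, 2, a, 10, s), (2, 2, a, 13, v), (2, 2, a, 2, a), (26, 25, z, 11, n), (26, 25, z, 18, r), (26, 25, z, 26, z), (26, 25, z, 7, q), (40, 22, y, 1, v), (40, 22, y, 18, w), (40, 22, y, 40, y), (7, 25, q, 11, n), (7, 25, q, 18, r), (7, 25, q, 26, z), (7, 25, q, 7, q)}.
σ[D > D2]: keep tuples satisfying D > D2 → {(10, 2, s, 2, a), (11, 25, n, 7, q), (13, 2, v, 10, s), (13, 2, v, 2, a), (18, 22, w, 1, v), (18, 25, r, 11, n), (18, 25, r, 7, q), (26, 25, z, 11, n), (26, 25, z, 18, r), (26, 25, z, 7, q), (40, 22, y, 1, v), (40, 22, y, 18, w)}
Keep only column(s) E, D2 (5 duplicate(s) eliminated): {(2, 10), (2, 2), (22, 1), (22, 18), (25, 11), (25, 18), (25, 7)}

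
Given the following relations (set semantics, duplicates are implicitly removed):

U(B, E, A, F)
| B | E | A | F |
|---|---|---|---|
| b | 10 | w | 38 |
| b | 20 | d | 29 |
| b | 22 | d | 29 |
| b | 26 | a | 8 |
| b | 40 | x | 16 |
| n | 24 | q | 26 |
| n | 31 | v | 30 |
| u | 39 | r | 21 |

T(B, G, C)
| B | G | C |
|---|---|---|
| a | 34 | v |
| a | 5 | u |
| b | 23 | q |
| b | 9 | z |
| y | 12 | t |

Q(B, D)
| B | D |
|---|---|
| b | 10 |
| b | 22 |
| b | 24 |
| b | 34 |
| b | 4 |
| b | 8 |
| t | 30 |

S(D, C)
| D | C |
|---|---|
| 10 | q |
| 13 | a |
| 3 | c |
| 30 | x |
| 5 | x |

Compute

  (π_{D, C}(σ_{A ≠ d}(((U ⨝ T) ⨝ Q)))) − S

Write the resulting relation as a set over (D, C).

U ⋈ T (natural join on B): {(b, 10, w, 38, 23, q), (b, 10, w, 38, 9, z), (b, 20, d, 29, 23, q), (b, 20, d, 29, 9, z), (b, 22, d, 29, 23, q), (b, 22, d, 29, 9, z), (b, 26, a, 8, 23, q), (b, 26, a, 8, 9, z), (b, 40, x, 16, 23, q), (b, 40, x, 16, 9, z)}
(U ⨝ T) ⋈ Q (natural join on B): {(b, 10, w, 38, 23, q, 10), (b, 10, w, 38, 23, q, 22), (b, 10, w, 38, 23, q, 24), (b, 10, w, 38, 23, q, 34), (b, 10, w, 38, 23, q, 4), (b, 10, w, 38, 23, q, 8), (b, 10, w, 38, 9, z, 10), (b, 10, w, 38, 9, z, 22), (b, 10, w, 38, 9, z, 24), (b, 10, w, 38, 9, z, 34), (b, 10, w, 38, 9, z, 4), (b, 10, w, 38, 9, z, 8), (b, 20, d, 29, 23, q, 10), (b, 20, d, 29, 23, q, 22), (b, 20, d, 29, 23, q, 24), (b, 20, d, 29, 23, q, 34), (b, 20, d, 29, 23, q, 4), (b, 20, d, 29, 23, q, 8), (b, 20, d, 29, 9, z, 10), (b, 20, d, 29, 9, z, 22), (b, 20, d, 29, 9, z, 24), (b, 20, d, 29, 9, z, 34), (b, 20, d, 29, 9, z, 4), (b, 20, d, 29, 9, z, 8), (b, 22, d, 29, 23, q, 10), (b, 22, d, 29, 23, q, 22), (b, 22, d, 29, 23, q, 24), (b, 22, d, 29, 23, q, 34), (b, 22, d, 29, 23, q, 4), (b, 22, d, 29, 23, q, 8), (b, 22, d, 29, 9, z, 10), (b, 22, d, 29, 9, z, 22), (b, 22, d, 29, 9, z, 24), (b, 22, d, 29, 9, z, 34), (b, 22, d, 29, 9, z, 4), (b, 22, d, 29, 9, z, 8), (b, 26, a, 8, 23, q, 10), (b, 26, a, 8, 23, q, 22), (b, 26, a, 8, 23, q, 24), (b, 26, a, 8, 23, q, 34), (b, 26, a, 8, 23, q, 4), (b, 26, a, 8, 23, q, 8), (b, 26, a, 8, 9, z, 10), (b, 26, a, 8, 9, z, 22), (b, 26, a, 8, 9, z, 24), (b, 26, a, 8, 9, z, 34), (b, 26, a, 8, 9, z, 4), (b, 26, a, 8, 9, z, 8), (b, 40, x, 16, 23, q, 10), (b, 40, x, 16, 23, q, 22), (b, 40, x, 16, 23, q, 24), (b, 40, x, 16, 23, q, 34), (b, 40, x, 16, 23, q, 4), (b, 40, x, 16, 23, q, 8), (b, 40, x, 16, 9, z, 10), (b, 40, x, 16, 9, z, 22), (b, 40, x, 16, 9, z, 24), (b, 40, x, 16, 9, z, 34), (b, 40, x, 16, 9, z, 4), (b, 40, x, 16, 9, z, 8)}
Selection A ≠ d: {(b, 10, w, 38, 23, q, 10), (b, 10, w, 38, 23, q, 22), (b, 10, w, 38, 23, q, 24), (b, 10, w, 38, 23, q, 34), (b, 10, w, 38, 23, q, 4), (b, 10, w, 38, 23, q, 8), (b, 10, w, 38, 9, z, 10), (b, 10, w, 38, 9, z, 22), (b, 10, w, 38, 9, z, 24), (b, 10, w, 38, 9, z, 34), (b, 10, w, 38, 9, z, 4), (b, 10, w, 38, 9, z, 8), (b, 26, a, 8, 23, q, 10), (b, 26, a, 8, 23, q, 22), (b, 26, a, 8, 23, q, 24), (b, 26, a, 8, 23, q, 34), (b, 26, a, 8, 23, q, 4), (b, 26, a, 8, 23, q, 8), (b, 26, a, 8, 9, z, 10), (b, 26, a, 8, 9, z, 22), (b, 26, a, 8, 9, z, 24), (b, 26, a, 8, 9, z, 34), (b, 26, a, 8, 9, z, 4), (b, 26, a, 8, 9, z, 8), (b, 40, x, 16, 23, q, 10), (b, 40, x, 16, 23, q, 22), (b, 40, x, 16, 23, q, 24), (b, 40, x, 16, 23, q, 34), (b, 40, x, 16, 23, q, 4), (b, 40, x, 16, 23, q, 8), (b, 40, x, 16, 9, z, 10), (b, 40, x, 16, 9, z, 22), (b, 40, x, 16, 9, z, 24), (b, 40, x, 16, 9, z, 34), (b, 40, x, 16, 9, z, 4), (b, 40, x, 16, 9, z, 8)}
π_{D, C} gives {(10, q), (10, z), (22, q), (22, z), (24, q), (24, z), (34, q), (34, z), (4, q), (4, z), (8, q), (8, z)} (24 duplicate(s) eliminated).
Taking the difference: {(10, z), (22, q), (22, z), (24, q), (24, z), (34, q), (34, z), (4, q), (4, z), (8, q), (8, z)}

{(10, z), (22, q), (22, z), (24, q), (24, z), (34, q), (34, z), (4, q), (4, z), (8, q), (8, z)}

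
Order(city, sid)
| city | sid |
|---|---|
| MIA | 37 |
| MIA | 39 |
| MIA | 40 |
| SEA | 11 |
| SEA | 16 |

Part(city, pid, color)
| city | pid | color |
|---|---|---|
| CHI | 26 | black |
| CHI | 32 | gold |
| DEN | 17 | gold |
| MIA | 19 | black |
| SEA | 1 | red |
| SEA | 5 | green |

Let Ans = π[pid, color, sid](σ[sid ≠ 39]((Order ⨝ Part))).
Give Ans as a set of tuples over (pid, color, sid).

Natural join on city: {(MIA, 37, 19, black), (MIA, 39, 19, black), (MIA, 40, 19, black), (SEA, 11, 1, red), (SEA, 11, 5, green), (SEA, 16, 1, red), (SEA, 16, 5, green)}
Apply σ_{sid ≠ 39}; surviving tuples: {(MIA, 37, 19, black), (MIA, 40, 19, black), (SEA, 11, 1, red), (SEA, 11, 5, green), (SEA, 16, 1, red), (SEA, 16, 5, green)}
Keep only column(s) pid, color, sid: {(1, red, 11), (1, red, 16), (19, black, 37), (19, black, 40), (5, green, 11), (5, green, 16)}

{(1, red, 11), (1, red, 16), (19, black, 37), (19, black, 40), (5, green, 11), (5, green, 16)}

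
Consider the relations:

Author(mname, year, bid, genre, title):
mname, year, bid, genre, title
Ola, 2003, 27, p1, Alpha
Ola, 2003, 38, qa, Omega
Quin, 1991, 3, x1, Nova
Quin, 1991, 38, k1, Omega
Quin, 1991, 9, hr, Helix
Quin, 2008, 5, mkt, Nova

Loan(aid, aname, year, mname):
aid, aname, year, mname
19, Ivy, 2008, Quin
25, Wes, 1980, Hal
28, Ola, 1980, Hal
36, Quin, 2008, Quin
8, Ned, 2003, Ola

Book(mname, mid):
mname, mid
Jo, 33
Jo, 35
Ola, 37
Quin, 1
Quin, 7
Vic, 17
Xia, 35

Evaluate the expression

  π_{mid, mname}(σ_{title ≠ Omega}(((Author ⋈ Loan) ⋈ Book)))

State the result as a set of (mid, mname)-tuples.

{(1, Quin), (37, Ola), (7, Quin)}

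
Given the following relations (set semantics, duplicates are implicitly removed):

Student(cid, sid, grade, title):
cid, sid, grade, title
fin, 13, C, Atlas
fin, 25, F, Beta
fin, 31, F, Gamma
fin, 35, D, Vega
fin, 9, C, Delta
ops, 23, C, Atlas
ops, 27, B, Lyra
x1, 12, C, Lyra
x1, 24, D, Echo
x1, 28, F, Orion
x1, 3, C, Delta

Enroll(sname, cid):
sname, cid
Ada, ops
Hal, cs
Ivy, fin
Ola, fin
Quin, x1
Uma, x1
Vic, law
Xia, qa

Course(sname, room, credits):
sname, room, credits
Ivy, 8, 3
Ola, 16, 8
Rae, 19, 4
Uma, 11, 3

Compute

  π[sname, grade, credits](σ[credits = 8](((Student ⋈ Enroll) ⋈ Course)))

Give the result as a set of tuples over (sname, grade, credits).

{(Ola, C, 8), (Ola, D, 8), (Ola, F, 8)}

Joining Student and Enroll on cid yields {(fin, 13, C, Atlas, Ivy), (fin, 13, C, Atlas, Ola), (fin, 25, F, Beta, Ivy), (fin, 25, F, Beta, Ola), (fin, 31, F, Gamma, Ivy), (fin, 31, F, Gamma, Ola), (fin, 35, D, Vega, Ivy), (fin, 35, D, Vega, Ola), (fin, 9, C, Delta, Ivy), (fin, 9, C, Delta, Ola), (ops, 23, C, Atlas, Ada), (ops, 27, B, Lyra, Ada), (x1, 12, C, Lyra, Quin), (x1, 12, C, Lyra, Uma), (x1, 24, D, Echo, Quin), (x1, 24, D, Echo, Uma), (x1, 28, F, Orion, Quin), (x1, 28, F, Orion, Uma), (x1, 3, C, Delta, Quin), (x1, 3, C, Delta, Uma)}.
Joining (Student ⋈ Enroll) and Course on sname yields {(fin, 13, C, Atlas, Ivy, 8, 3), (fin, 13, C, Atlas, Ola, 16, 8), (fin, 25, F, Beta, Ivy, 8, 3), (fin, 25, F, Beta, Ola, 16, 8), (fin, 31, F, Gamma, Ivy, 8, 3), (fin, 31, F, Gamma, Ola, 16, 8), (fin, 35, D, Vega, Ivy, 8, 3), (fin, 35, D, Vega, Ola, 16, 8), (fin, 9, C, Delta, Ivy, 8, 3), (fin, 9, C, Delta, Ola, 16, 8), (x1, 12, C, Lyra, Uma, 11, 3), (x1, 24, D, Echo, Uma, 11, 3), (x1, 28, F, Orion, Uma, 11, 3), (x1, 3, C, Delta, Uma, 11, 3)}.
Apply σ_{credits = 8}; surviving tuples: {(fin, 13, C, Atlas, Ola, 16, 8), (fin, 25, F, Beta, Ola, 16, 8), (fin, 31, F, Gamma, Ola, 16, 8), (fin, 35, D, Vega, Ola, 16, 8), (fin, 9, C, Delta, Ola, 16, 8)}
π[sname, grade, credits]: project onto (sname, grade, credits) (2 duplicate(s) eliminated) → {(Ola, C, 8), (Ola, D, 8), (Ola, F, 8)}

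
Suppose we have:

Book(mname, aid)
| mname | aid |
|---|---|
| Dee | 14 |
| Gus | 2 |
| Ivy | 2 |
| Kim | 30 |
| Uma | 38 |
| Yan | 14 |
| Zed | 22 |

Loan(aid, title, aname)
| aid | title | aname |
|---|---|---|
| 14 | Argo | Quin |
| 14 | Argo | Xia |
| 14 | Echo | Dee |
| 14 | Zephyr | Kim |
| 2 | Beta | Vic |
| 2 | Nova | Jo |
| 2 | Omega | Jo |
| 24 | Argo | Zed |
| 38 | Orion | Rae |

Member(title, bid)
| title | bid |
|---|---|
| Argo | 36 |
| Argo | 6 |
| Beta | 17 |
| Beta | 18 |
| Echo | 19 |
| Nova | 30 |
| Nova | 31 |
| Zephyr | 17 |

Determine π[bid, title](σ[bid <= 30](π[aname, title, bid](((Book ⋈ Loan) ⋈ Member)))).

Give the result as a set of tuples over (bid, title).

Natural join on aid: {(Dee, 14, Argo, Quin), (Dee, 14, Argo, Xia), (Dee, 14, Echo, Dee), (Dee, 14, Zephyr, Kim), (Gus, 2, Beta, Vic), (Gus, 2, Nova, Jo), (Gus, 2, Omega, Jo), (Ivy, 2, Beta, Vic), (Ivy, 2, Nova, Jo), (Ivy, 2, Omega, Jo), (Uma, 38, Orion, Rae), (Yan, 14, Argo, Quin), (Yan, 14, Argo, Xia), (Yan, 14, Echo, Dee), (Yan, 14, Zephyr, Kim)}
Natural join on title: {(Dee, 14, Argo, Quin, 36), (Dee, 14, Argo, Quin, 6), (Dee, 14, Argo, Xia, 36), (Dee, 14, Argo, Xia, 6), (Dee, 14, Echo, Dee, 19), (Dee, 14, Zephyr, Kim, 17), (Gus, 2, Beta, Vic, 17), (Gus, 2, Beta, Vic, 18), (Gus, 2, Nova, Jo, 30), (Gus, 2, Nova, Jo, 31), (Ivy, 2, Beta, Vic, 17), (Ivy, 2, Beta, Vic, 18), (Ivy, 2, Nova, Jo, 30), (Ivy, 2, Nova, Jo, 31), (Yan, 14, Argo, Quin, 36), (Yan, 14, Argo, Quin, 6), (Yan, 14, Argo, Xia, 36), (Yan, 14, Argo, Xia, 6), (Yan, 14, Echo, Dee, 19), (Yan, 14, Zephyr, Kim, 17)}
π_{aname, title, bid} gives {(Dee, Echo, 19), (Jo, Nova, 30), (Jo, Nova, 31), (Kim, Zephyr, 17), (Quin, Argo, 36), (Quin, Argo, 6), (Vic, Beta, 17), (Vic, Beta, 18), (Xia, Argo, 36), (Xia, Argo, 6)} (10 duplicate(s) eliminated).
Selection bid <= 30: {(Dee, Echo, 19), (Jo, Nova, 30), (Kim, Zephyr, 17), (Quin, Argo, 6), (Vic, Beta, 17), (Vic, Beta, 18), (Xia, Argo, 6)}
π_{bid, title} gives {(17, Beta), (17, Zephyr), (18, Beta), (19, Echo), (30, Nova), (6, Argo)} (1 duplicate(s) eliminated).

{(17, Beta), (17, Zephyr), (18, Beta), (19, Echo), (30, Nova), (6, Argo)}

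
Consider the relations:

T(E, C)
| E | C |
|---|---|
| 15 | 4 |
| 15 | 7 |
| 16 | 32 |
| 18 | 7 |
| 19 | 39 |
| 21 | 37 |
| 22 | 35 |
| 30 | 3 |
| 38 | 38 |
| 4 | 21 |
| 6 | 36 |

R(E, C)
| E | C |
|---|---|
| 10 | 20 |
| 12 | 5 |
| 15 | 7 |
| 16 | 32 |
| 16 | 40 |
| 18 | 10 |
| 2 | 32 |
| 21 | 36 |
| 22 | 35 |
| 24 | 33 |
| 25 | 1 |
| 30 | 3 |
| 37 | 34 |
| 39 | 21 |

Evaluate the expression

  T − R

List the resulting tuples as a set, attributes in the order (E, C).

{(15, 4), (18, 7), (19, 39), (21, 37), (38, 38), (4, 21), (6, 36)}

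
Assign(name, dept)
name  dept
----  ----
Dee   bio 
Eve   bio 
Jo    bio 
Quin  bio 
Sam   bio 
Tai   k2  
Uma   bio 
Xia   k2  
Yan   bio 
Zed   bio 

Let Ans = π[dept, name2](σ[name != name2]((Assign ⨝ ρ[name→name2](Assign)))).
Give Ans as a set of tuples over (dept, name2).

ρ[name→name2]: schema becomes (name2, dept); tuples unchanged.
Joining Assign and ρ[name→name2](Assign) on dept yields {(Dee, bio, Dee), (Dee, bio, Eve), (Dee, bio, Jo), (Dee, bio, Quin), (Dee, bio, Sam), (Dee, bio, Uma), (Dee, bio, Yan), (Dee, bio, Zed), (Eve, bio, Dee), (Eve, bio, Eve), (Eve, bio, Jo), (Eve, bio, Quin), (Eve, bio, Sam), (Eve, bio, Uma), (Eve, bio, Yan), (Eve, bio, Zed), (Jo, bio, Dee), (Jo, bio, Eve), (Jo, bio, Jo), (Jo, bio, Quin), (Jo, bio, Sam), (Jo, bio, Uma), (Jo, bio, Yan), (Jo, bio, Zed), (Quin, bio, Dee), (Quin, bio, Eve), (Quin, bio, Jo), (Quin, bio, Quin), (Quin, bio, Sam), (Quin, bio, Uma), (Quin, bio, Yan), (Quin, bio, Zed), (Sam, bio, Dee), (Sam, bio, Eve), (Sam, bio, Jo), (Sam, bio, Quin), (Sam, bio, Sam), (Sam, bio, Uma), (Sam, bio, Yan), (Sam, bio, Zed), (Tai, k2, Tai), (Tai, k2, Xia), (Uma, bio, Dee), (Uma, bio, Eve), (Uma, bio, Jo), (Uma, bio, Quin), (Uma, bio, Sam), (Uma, bio, Uma), (Uma, bio, Yan), (Uma, bio, Zed), (Xia, k2, Tai), (Xia, k2, Xia), (Yan, bio, Dee), (Yan, bio, Eve), (Yan, bio, Jo), (Yan, bio, Quin), (Yan, bio, Sam), (Yan, bio, Uma), (Yan, bio, Yan), (Yan, bio, Zed), (Zed, bio, Dee), (Zed, bio, Eve), (Zed, bio, Jo), (Zed, bio, Quin), (Zed, bio, Sam), (Zed, bio, Uma), (Zed, bio, Yan), (Zed, bio, Zed)}.
Selection name != name2: {(Dee, bio, Eve), (Dee, bio, Jo), (Dee, bio, Quin), (Dee, bio, Sam), (Dee, bio, Uma), (Dee, bio, Yan), (Dee, bio, Zed), (Eve, bio, Dee), (Eve, bio, Jo), (Eve, bio, Quin), (Eve, bio, Sam), (Eve, bio, Uma), (Eve, bio, Yan), (Eve, bio, Zed), (Jo, bio, Dee), (Jo, bio, Eve), (Jo, bio, Quin), (Jo, bio, Sam), (Jo, bio, Uma), (Jo, bio, Yan), (Jo, bio, Zed), (Quin, bio, Dee), (Quin, bio, Eve), (Quin, bio, Jo), (Quin, bio, Sam), (Quin, bio, Uma), (Quin, bio, Yan), (Quin, bio, Zed), (Sam, bio, Dee), (Sam, bio, Eve), (Sam, bio, Jo), (Sam, bio, Quin), (Sam, bio, Uma), (Sam, bio, Yan), (Sam, bio, Zed), (Tai, k2, Xia), (Uma, bio, Dee), (Uma, bio, Eve), (Uma, bio, Jo), (Uma, bio, Quin), (Uma, bio, Sam), (Uma, bio, Yan), (Uma, bio, Zed), (Xia, k2, Tai), (Yan, bio, Dee), (Yan, bio, Eve), (Yan, bio, Jo), (Yan, bio, Quin), (Yan, bio, Sam), (Yan, bio, Uma), (Yan, bio, Zed), (Zed, bio, Dee), (Zed, bio, Eve), (Zed, bio, Jo), (Zed, bio, Quin), (Zed, bio, Sam), (Zed, bio, Uma), (Zed, bio, Yan)}
π_{dept, name2} gives {(bio, Dee), (bio, Eve), (bio, Jo), (bio, Quin), (bio, Sam), (bio, Uma), (bio, Yan), (bio, Zed), (k2, Tai), (k2, Xia)} (48 duplicate(s) eliminated).

{(bio, Dee), (bio, Eve), (bio, Jo), (bio, Quin), (bio, Sam), (bio, Uma), (bio, Yan), (bio, Zed), (k2, Tai), (k2, Xia)}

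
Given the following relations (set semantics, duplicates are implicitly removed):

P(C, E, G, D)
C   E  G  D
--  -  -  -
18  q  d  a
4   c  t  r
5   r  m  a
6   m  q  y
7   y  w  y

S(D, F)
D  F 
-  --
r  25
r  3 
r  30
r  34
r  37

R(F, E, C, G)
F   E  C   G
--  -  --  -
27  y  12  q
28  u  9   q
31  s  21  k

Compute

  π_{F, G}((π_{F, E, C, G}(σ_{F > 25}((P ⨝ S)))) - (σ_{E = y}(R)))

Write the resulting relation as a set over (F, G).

Joining P and S on D yields {(4, c, t, r, 25), (4, c, t, r, 3), (4, c, t, r, 30), (4, c, t, r, 34), (4, c, t, r, 37)}.
Apply σ_{F > 25}; surviving tuples: {(4, c, t, r, 30), (4, c, t, r, 34), (4, c, t, r, 37)}
Projecting to F, E, C, G: {(30, c, 4, t), (34, c, 4, t), (37, c, 4, t)}
Apply σ_{E = y}; surviving tuples: {(27, y, 12, q)}
Difference: {(30, c, 4, t), (34, c, 4, t), (37, c, 4, t)} with {(27, y, 12, q)} → {(30, c, 4, t), (34, c, 4, t), (37, c, 4, t)}
Projecting to F, G: {(30, t), (34, t), (37, t)}

{(30, t), (34, t), (37, t)}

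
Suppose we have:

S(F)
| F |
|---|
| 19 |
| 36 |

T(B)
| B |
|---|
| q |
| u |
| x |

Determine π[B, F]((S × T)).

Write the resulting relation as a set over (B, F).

{(q, 19), (q, 36), (u, 19), (u, 36), (x, 19), (x, 36)}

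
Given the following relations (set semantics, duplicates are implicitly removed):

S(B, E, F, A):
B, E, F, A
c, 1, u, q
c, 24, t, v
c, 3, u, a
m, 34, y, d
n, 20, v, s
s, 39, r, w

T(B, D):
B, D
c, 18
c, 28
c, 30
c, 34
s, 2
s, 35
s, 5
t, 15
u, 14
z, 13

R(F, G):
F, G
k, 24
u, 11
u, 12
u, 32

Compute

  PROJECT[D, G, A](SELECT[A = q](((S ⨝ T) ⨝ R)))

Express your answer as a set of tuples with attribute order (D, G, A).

S ⋈ T (natural join on B): {(c, 1, u, q, 18), (c, 1, u, q, 28), (c, 1, u, q, 30), (c, 1, u, q, 34), (c, 24, t, v, 18), (c, 24, t, v, 28), (c, 24, t, v, 30), (c, 24, t, v, 34), (c, 3, u, a, 18), (c, 3, u, a, 28), (c, 3, u, a, 30), (c, 3, u, a, 34), (s, 39, r, w, 2), (s, 39, r, w, 35), (s, 39, r, w, 5)}
(S ⨝ T) ⋈ R (natural join on F): {(c, 1, u, q, 18, 11), (c, 1, u, q, 18, 12), (c, 1, u, q, 18, 32), (c, 1, u, q, 28, 11), (c, 1, u, q, 28, 12), (c, 1, u, q, 28, 32), (c, 1, u, q, 30, 11), (c, 1, u, q, 30, 12), (c, 1, u, q, 30, 32), (c, 1, u, q, 34, 11), (c, 1, u, q, 34, 12), (c, 1, u, q, 34, 32), (c, 3, u, a, 18, 11), (c, 3, u, a, 18, 12), (c, 3, u, a, 18, 32), (c, 3, u, a, 28, 11), (c, 3, u, a, 28, 12), (c, 3, u, a, 28, 32), (c, 3, u, a, 30, 11), (c, 3, u, a, 30, 12), (c, 3, u, a, 30, 32), (c, 3, u, a, 34, 11), (c, 3, u, a, 34, 12), (c, 3, u, a, 34, 32)}
Filtering on A = q leaves {(c, 1, u, q, 18, 11), (c, 1, u, q, 18, 12), (c, 1, u, q, 18, 32), (c, 1, u, q, 28, 11), (c, 1, u, q, 28, 12), (c, 1, u, q, 28, 32), (c, 1, u, q, 30, 11), (c, 1, u, q, 30, 12), (c, 1, u, q, 30, 32), (c, 1, u, q, 34, 11), (c, 1, u, q, 34, 12), (c, 1, u, q, 34, 32)}.
Projecting to D, G, A: {(18, 11, q), (18, 12, q), (18, 32, q), (28, 11, q), (28, 12, q), (28, 32, q), (30, 11, q), (30, 12, q), (30, 32, q), (34, 11, q), (34, 12, q), (34, 32, q)}

{(18, 11, q), (18, 12, q), (18, 32, q), (28, 11, q), (28, 12, q), (28, 32, q), (30, 11, q), (30, 12, q), (30, 32, q), (34, 11, q), (34, 12, q), (34, 32, q)}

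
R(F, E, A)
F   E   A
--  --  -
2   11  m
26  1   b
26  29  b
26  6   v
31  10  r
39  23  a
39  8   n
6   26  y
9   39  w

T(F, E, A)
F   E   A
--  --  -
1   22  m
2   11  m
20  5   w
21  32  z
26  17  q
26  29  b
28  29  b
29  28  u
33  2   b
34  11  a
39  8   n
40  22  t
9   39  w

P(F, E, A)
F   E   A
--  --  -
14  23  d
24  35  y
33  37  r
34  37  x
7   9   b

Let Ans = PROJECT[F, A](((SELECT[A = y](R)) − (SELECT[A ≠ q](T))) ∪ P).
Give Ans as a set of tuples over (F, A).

Apply σ_{A = y}; surviving tuples: {(6, 26, y)}
Apply σ_{A ≠ q}; surviving tuples: {(1, 22, m), (2, 11, m), (20, 5, w), (21, 32, z), (26, 29, b), (28, 29, b), (29, 28, u), (33, 2, b), (34, 11, a), (39, 8, n), (40, 22, t), (9, 39, w)}
Taking the difference: {(6, 26, y)}
Taking the union: {(14, 23, d), (24, 35, y), (33, 37, r), (34, 37, x), (6, 26, y), (7, 9, b)}
π_{F, A} gives {(14, d), (24, y), (33, r), (34, x), (6, y), (7, b)}.

{(14, d), (24, y), (33, r), (34, x), (6, y), (7, b)}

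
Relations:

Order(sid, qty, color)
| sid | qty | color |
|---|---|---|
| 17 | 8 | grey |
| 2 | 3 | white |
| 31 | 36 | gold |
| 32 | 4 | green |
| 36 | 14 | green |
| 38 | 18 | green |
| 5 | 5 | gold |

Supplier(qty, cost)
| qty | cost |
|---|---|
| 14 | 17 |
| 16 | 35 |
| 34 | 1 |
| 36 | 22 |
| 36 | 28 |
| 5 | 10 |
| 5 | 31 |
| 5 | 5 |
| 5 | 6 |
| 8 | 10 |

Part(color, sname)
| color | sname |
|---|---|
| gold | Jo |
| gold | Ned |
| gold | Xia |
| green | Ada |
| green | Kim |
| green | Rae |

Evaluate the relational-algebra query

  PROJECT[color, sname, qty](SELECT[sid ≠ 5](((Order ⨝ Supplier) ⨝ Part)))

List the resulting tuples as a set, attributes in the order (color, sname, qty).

Joining Order and Supplier on qty yields {(17, 8, grey, 10), (31, 36, gold, 22), (31, 36, gold, 28), (36, 14, green, 17), (5, 5, gold, 10), (5, 5, gold, 31), (5, 5, gold, 5), (5, 5, gold, 6)}.
Joining (Order ⨝ Supplier) and Part on color yields {(31, 36, gold, 22, Jo), (31, 36, gold, 22, Ned), (31, 36, gold, 22, Xia), (31, 36, gold, 28, Jo), (31, 36, gold, 28, Ned), (31, 36, gold, 28, Xia), (36, 14, green, 17, Ada), (36, 14, green, 17, Kim), (36, 14, green, 17, Rae), (5, 5, gold, 10, Jo), (5, 5, gold, 10, Ned), (5, 5, gold, 10, Xia), (5, 5, gold, 31, Jo), (5, 5, gold, 31, Ned), (5, 5, gold, 31, Xia), (5, 5, gold, 5, Jo), (5, 5, gold, 5, Ned), (5, 5, gold, 5, Xia), (5, 5, gold, 6, Jo), (5, 5, gold, 6, Ned), (5, 5, gold, 6, Xia)}.
Selection sid ≠ 5: {(31, 36, gold, 22, Jo), (31, 36, gold, 22, Ned), (31, 36, gold, 22, Xia), (31, 36, gold, 28, Jo), (31, 36, gold, 28, Ned), (31, 36, gold, 28, Xia), (36, 14, green, 17, Ada), (36, 14, green, 17, Kim), (36, 14, green, 17, Rae)}
π_{color, sname, qty} gives {(gold, Jo, 36), (gold, Ned, 36), (gold, Xia, 36), (green, Ada, 14), (green, Kim, 14), (green, Rae, 14)} (3 duplicate(s) eliminated).

{(gold, Jo, 36), (gold, Ned, 36), (gold, Xia, 36), (green, Ada, 14), (green, Kim, 14), (green, Rae, 14)}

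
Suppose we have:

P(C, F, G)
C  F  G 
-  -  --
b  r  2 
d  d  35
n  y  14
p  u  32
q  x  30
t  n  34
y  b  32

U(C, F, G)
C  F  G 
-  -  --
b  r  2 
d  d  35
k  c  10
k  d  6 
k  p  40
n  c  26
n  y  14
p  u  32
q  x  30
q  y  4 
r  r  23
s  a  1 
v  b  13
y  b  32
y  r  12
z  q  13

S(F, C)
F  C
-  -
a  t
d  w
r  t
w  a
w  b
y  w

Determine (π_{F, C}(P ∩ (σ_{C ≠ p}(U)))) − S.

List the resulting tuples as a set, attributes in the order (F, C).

{(b, y), (d, d), (r, b), (x, q), (y, n)}

Apply σ_{C ≠ p}; surviving tuples: {(b, r, 2), (d, d, 35), (k, c, 10), (k, d, 6), (k, p, 40), (n, c, 26), (n, y, 14), (q, x, 30), (q, y, 4), (r, r, 23), (s, a, 1), (v, b, 13), (y, b, 32), (y, r, 12), (z, q, 13)}
Set intersection of the two operands is {(b, r, 2), (d, d, 35), (n, y, 14), (q, x, 30), (y, b, 32)}.
π_{F, C} gives {(b, y), (d, d), (r, b), (x, q), (y, n)}.
Set difference of the two operands is {(b, y), (d, d), (r, b), (x, q), (y, n)}.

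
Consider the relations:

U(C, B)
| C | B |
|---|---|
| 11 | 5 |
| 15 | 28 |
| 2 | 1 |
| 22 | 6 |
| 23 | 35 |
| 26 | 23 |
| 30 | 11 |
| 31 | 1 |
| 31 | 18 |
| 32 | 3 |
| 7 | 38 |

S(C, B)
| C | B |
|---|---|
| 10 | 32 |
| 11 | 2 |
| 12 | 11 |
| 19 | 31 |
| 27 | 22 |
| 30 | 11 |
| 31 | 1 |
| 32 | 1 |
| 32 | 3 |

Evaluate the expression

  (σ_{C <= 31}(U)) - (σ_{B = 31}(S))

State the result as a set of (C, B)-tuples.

Selection C <= 31: {(11, 5), (15, 28), (2, 1), (22, 6), (23, 35), (26, 23), (30, 11), (31, 1), (31, 18), (7, 38)}
Selection B = 31: {(19, 31)}
Difference: {(11, 5), (15, 28), (2, 1), (22, 6), (23, 35), (26, 23), (30, 11), (31, 1), (31, 18), (7, 38)} with {(19, 31)} → {(11, 5), (15, 28), (2, 1), (22, 6), (23, 35), (26, 23), (30, 11), (31, 1), (31, 18), (7, 38)}

{(11, 5), (15, 28), (2, 1), (22, 6), (23, 35), (26, 23), (30, 11), (31, 1), (31, 18), (7, 38)}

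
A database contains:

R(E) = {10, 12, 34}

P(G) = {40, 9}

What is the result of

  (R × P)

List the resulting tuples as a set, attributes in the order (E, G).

{(10, 40), (10, 9), (12, 40), (12, 9), (34, 40), (34, 9)}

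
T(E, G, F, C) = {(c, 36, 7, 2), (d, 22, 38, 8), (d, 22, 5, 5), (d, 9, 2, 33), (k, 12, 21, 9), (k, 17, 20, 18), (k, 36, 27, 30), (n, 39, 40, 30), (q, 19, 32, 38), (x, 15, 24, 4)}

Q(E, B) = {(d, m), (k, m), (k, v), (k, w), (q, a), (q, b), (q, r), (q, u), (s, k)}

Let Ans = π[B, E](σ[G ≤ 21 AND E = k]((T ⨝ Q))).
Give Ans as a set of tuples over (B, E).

T ⋈ Q (natural join on E): {(d, 22, 38, 8, m), (d, 22, 5, 5, m), (d, 9, 2, 33, m), (k, 12, 21, 9, m), (k, 12, 21, 9, v), (k, 12, 21, 9, w), (k, 17, 20, 18, m), (k, 17, 20, 18, v), (k, 17, 20, 18, w), (k, 36, 27, 30, m), (k, 36, 27, 30, v), (k, 36, 27, 30, w), (q, 19, 32, 38, a), (q, 19, 32, 38, b), (q, 19, 32, 38, r), (q, 19, 32, 38, u)}
Selection G ≤ 21 AND E = k: {(k, 12, 21, 9, m), (k, 12, 21, 9, v), (k, 12, 21, 9, w), (k, 17, 20, 18, m), (k, 17, 20, 18, v), (k, 17, 20, 18, w)}
π[B, E]: project onto (B, E) (3 duplicate(s) eliminated) → {(m, k), (v, k), (w, k)}

{(m, k), (v, k), (w, k)}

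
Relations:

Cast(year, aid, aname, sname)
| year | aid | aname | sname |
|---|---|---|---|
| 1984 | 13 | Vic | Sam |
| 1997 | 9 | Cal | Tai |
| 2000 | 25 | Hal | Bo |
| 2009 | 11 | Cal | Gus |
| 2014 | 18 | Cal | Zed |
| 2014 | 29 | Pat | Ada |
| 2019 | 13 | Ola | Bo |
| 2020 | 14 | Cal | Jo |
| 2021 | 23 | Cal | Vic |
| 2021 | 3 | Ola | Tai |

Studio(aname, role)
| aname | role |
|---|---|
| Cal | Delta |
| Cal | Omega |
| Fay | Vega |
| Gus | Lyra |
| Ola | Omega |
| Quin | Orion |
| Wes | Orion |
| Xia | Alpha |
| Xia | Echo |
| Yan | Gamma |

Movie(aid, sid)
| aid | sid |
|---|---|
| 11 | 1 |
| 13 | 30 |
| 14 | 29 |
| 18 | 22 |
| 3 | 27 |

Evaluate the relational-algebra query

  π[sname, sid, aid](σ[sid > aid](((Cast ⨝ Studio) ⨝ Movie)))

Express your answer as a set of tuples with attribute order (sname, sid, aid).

Cast ⋈ Studio (natural join on aname): {(1997, 9, Cal, Tai, Delta), (1997, 9, Cal, Tai, Omega), (2009, 11, Cal, Gus, Delta), (2009, 11, Cal, Gus, Omega), (2014, 18, Cal, Zed, Delta), (2014, 18, Cal, Zed, Omega), (2019, 13, Ola, Bo, Omega), (2020, 14, Cal, Jo, Delta), (2020, 14, Cal, Jo, Omega), (2021, 23, Cal, Vic, Delta), (2021, 23, Cal, Vic, Omega), (2021, 3, Ola, Tai, Omega)}
(Cast ⨝ Studio) ⋈ Movie (natural join on aid): {(2009, 11, Cal, Gus, Delta, 1), (2009, 11, Cal, Gus, Omega, 1), (2014, 18, Cal, Zed, Delta, 22), (2014, 18, Cal, Zed, Omega, 22), (2019, 13, Ola, Bo, Omega, 30), (2020, 14, Cal, Jo, Delta, 29), (2020, 14, Cal, Jo, Omega, 29), (2021, 3, Ola, Tai, Omega, 27)}
σ[sid > aid]: keep tuples satisfying sid > aid → {(2014, 18, Cal, Zed, Delta, 22), (2014, 18, Cal, Zed, Omega, 22), (2019, 13, Ola, Bo, Omega, 30), (2020, 14, Cal, Jo, Delta, 29), (2020, 14, Cal, Jo, Omega, 29), (2021, 3, Ola, Tai, Omega, 27)}
Projecting to sname, sid, aid (2 duplicate(s) eliminated): {(Bo, 30, 13), (Jo, 29, 14), (Tai, 27, 3), (Zed, 22, 18)}

{(Bo, 30, 13), (Jo, 29, 14), (Tai, 27, 3), (Zed, 22, 18)}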